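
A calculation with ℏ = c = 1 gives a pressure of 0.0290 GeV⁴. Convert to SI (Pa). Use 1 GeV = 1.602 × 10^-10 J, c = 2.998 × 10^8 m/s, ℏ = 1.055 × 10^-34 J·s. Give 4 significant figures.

6.037 × 10^35 Pa

Pressure is [E]/[L]³ = [E]⁴/(ℏc)³.
1 GeV⁴ → 1/(ℏc)³ × (1 GeV in J)⁴ = 2.082 × 10^37 Pa.
Result: 0.0290 × 2.082 × 10^37 = 6.037 × 10^35 Pa.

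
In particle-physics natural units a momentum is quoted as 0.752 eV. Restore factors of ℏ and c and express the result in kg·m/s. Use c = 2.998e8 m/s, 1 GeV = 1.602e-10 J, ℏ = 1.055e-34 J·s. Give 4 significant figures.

4.018e-28 kg·m/s

Momentum is [E]/c; divide by c.
1 GeV → 1/c × (1 GeV in J) = 5.344e-19 kg·m/s.
Convert the energy scale: 0.752 eV = 7.52e-10 GeV.
Result: 7.52e-10 × 5.344e-19 = 4.018e-28 kg·m/s.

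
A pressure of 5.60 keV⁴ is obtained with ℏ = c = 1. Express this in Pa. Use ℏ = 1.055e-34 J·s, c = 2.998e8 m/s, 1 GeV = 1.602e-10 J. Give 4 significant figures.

Pressure is [E]/[L]³ = [E]⁴/(ℏc)³.
1 GeV⁴ → 1/(ℏc)³ × (1 GeV in J)⁴ = 2.082e37 Pa.
Convert the energy scale: 5.60 keV⁴ = 5.60e-24 GeV⁴.
Result: 5.60e-24 × 2.082e37 = 1.166e14 Pa.

1.166e14 Pa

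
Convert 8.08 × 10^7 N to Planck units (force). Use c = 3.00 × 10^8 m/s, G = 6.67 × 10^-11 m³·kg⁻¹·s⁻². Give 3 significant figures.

6.65 × 10^-37

Planck force: F_P = c⁴/G = 1.21 × 10^44 N.
8.08 × 10^7 / 1.21 × 10^44 = 6.65 × 10^-37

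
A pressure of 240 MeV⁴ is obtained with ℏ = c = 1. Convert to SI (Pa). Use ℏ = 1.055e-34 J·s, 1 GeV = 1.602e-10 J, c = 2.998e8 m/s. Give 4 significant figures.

Pressure is [E]/[L]³ = [E]⁴/(ℏc)³.
1 GeV⁴ → 1/(ℏc)³ × (1 GeV in J)⁴ = 2.082e37 Pa.
Convert the energy scale: 240 MeV⁴ = 2.40e-10 GeV⁴.
Result: 2.40e-10 × 2.082e37 = 4.996e27 Pa.

4.996e27 Pa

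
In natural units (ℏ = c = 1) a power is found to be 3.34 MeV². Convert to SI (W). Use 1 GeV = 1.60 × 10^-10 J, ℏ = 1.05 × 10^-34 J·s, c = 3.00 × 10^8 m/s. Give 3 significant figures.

Power is [E]/[T] = [E]²/ℏ.
1 GeV² → 1/ℏ × (1 GeV in J)² = 2.44 × 10^14 W.
Convert the energy scale: 3.34 MeV² = 3.34 × 10^-6 GeV².
Result: 3.34 × 10^-6 × 2.44 × 10^14 = 8.14 × 10^8 W.

8.14 × 10^8 W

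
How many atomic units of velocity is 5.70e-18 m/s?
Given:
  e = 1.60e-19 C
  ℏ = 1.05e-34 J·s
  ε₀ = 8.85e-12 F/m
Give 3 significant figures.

2.60e-24

atomic unit of velocity: v_au = e²/(4πε₀ℏ) = 2.19e6 m/s.
5.70e-18 / 2.19e6 = 2.60e-24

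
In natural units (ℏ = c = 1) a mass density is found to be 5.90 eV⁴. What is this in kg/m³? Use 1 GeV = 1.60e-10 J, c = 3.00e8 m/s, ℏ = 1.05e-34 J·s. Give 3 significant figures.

1.37e-15 kg/m³

Mass density is [E]/(c²[L]³) = [E]⁴/(ℏ³c⁵).
1 GeV⁴ → 1/(ℏ³c⁵) × (1 GeV in J)⁴ = 2.33e20 kg/m³.
Convert the energy scale: 5.90 eV⁴ = 5.90e-36 GeV⁴.
Result: 5.90e-36 × 2.33e20 = 1.37e-15 kg/m³.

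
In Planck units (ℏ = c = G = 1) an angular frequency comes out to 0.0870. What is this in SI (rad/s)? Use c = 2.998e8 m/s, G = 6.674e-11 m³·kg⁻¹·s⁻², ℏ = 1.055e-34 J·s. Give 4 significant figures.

One Planck angular frequency: ω_P = √(c⁵/(ℏG)) = 1.855e43 rad/s.
0.0870 × 1.855e43 rad/s = 1.614e42 rad/s

1.614e42 rad/s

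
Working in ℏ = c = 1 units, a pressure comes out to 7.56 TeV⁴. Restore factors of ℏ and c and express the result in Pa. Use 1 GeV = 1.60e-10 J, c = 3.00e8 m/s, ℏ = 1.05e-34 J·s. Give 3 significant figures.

1.59e50 Pa

Pressure is [E]/[L]³ = [E]⁴/(ℏc)³.
1 GeV⁴ → 1/(ℏc)³ × (1 GeV in J)⁴ = 2.10e37 Pa.
Convert the energy scale: 7.56 TeV⁴ = 7.56e12 GeV⁴.
Result: 7.56e12 × 2.10e37 = 1.59e50 Pa.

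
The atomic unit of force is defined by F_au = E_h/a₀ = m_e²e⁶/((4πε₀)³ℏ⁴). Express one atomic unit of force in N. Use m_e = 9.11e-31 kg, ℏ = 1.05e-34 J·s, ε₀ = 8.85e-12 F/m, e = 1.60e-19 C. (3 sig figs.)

8.33e-8 N

F_au = E_h/a₀ = m_e²e⁶/((4πε₀)³ℏ⁴)
E_h = 4.38e-18 J
a₀ = 5.26e-11 m
E_h/a₀ = 8.33e-8 N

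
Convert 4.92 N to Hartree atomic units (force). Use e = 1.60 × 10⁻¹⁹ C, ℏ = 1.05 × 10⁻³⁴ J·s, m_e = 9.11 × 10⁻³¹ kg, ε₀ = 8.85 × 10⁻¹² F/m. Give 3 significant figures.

5.91 × 10⁷

atomic unit of force: F_au = E_h/a₀ = m_e²e⁶/((4πε₀)³ℏ⁴) = 8.33 × 10⁻⁸ N.
4.92 / 8.33 × 10⁻⁸ = 5.91 × 10⁷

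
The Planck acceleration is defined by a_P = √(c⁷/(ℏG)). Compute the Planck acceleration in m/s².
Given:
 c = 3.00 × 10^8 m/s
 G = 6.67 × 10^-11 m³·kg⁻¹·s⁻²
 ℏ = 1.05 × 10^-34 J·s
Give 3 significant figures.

a_P = √(c⁷/(ℏG))
  = √(3.12 × 10^103)
  = 5.59 × 10^51 m/s²

5.59 × 10^51 m/s²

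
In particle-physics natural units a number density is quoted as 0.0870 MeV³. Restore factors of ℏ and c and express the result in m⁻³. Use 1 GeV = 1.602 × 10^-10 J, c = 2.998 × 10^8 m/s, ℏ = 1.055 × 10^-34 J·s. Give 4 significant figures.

1.130 × 10^37 m⁻³

Number density is [L]⁻³ = [E]³/(ℏc)³.
1 GeV³ → 1/(ℏc)³ × (1 GeV in J)³ = 1.299 × 10^47 m⁻³.
Convert the energy scale: 0.0870 MeV³ = 8.70 × 10^-11 GeV³.
Result: 8.70 × 10^-11 × 1.299 × 10^47 = 1.130 × 10^37 m⁻³.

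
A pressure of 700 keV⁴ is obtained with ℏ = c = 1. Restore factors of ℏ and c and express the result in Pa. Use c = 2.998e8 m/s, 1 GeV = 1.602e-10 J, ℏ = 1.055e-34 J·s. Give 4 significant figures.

Pressure is [E]/[L]³ = [E]⁴/(ℏc)³.
1 GeV⁴ → 1/(ℏc)³ × (1 GeV in J)⁴ = 2.082e37 Pa.
Convert the energy scale: 700 keV⁴ = 7.00e-22 GeV⁴.
Result: 7.00e-22 × 2.082e37 = 1.457e16 Pa.

1.457e16 Pa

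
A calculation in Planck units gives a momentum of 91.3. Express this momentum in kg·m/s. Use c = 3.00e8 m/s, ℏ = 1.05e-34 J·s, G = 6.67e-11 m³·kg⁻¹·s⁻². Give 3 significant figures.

595 kg·m/s

One Planck momentum: p_P = √(ℏc³/G) = 6.52 kg·m/s.
91.3 × 6.52 kg·m/s = 595 kg·m/s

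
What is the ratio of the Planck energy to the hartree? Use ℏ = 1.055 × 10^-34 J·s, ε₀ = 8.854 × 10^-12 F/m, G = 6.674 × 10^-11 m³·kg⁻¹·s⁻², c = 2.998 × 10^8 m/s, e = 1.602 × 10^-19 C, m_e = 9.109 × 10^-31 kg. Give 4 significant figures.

4.494 × 10^26

Planck energy: E_P = √(ℏc⁵/G) = 1.957 × 10^9 J
hartree: E_h = m_e e⁴/(4πε₀ℏ)² = 4.354 × 10^-18 J
ratio = 1.957 × 10^9 / 4.354 × 10^-18 = 4.494 × 10^26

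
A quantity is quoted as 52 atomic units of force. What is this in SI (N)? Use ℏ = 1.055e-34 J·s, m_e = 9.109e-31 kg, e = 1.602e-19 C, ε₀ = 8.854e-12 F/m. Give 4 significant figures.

4.274e-6 N

One atomic unit of force: F_au = E_h/a₀ = m_e²e⁶/((4πε₀)³ℏ⁴) = 8.220e-8 N.
52 × 8.220e-8 N = 4.274e-6 N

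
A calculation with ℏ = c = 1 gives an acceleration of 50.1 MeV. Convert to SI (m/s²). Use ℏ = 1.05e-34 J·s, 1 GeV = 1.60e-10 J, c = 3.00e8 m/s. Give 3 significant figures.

Acceleration is [L]/[T]² = c·[E]/ℏ.
1 GeV → c/ℏ × (1 GeV in J) = 4.57e32 m/s².
Convert the energy scale: 50.1 MeV = 0.0501 GeV.
Result: 0.0501 × 4.57e32 = 2.29e31 m/s².

2.29e31 m/s²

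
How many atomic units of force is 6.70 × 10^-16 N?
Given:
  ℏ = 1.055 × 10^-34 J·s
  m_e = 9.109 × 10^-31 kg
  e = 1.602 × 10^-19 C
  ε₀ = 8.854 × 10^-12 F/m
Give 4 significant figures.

8.151 × 10^-9

atomic unit of force: F_au = E_h/a₀ = m_e²e⁶/((4πε₀)³ℏ⁴) = 8.220 × 10^-8 N.
6.70 × 10^-16 / 8.220 × 10^-8 = 8.151 × 10^-9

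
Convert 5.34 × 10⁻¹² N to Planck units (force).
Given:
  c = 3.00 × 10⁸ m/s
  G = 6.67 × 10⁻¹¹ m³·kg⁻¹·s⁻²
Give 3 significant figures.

Planck force: F_P = c⁴/G = 1.21 × 10⁴⁴ N.
5.34 × 10⁻¹² / 1.21 × 10⁴⁴ = 4.40 × 10⁻⁵⁶

4.40 × 10⁻⁵⁶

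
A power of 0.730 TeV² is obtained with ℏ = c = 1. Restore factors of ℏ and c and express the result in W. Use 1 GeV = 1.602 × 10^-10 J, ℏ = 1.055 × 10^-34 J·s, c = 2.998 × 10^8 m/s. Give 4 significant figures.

Power is [E]/[T] = [E]²/ℏ.
1 GeV² → 1/ℏ × (1 GeV in J)² = 2.433 × 10^14 W.
Convert the energy scale: 0.730 TeV² = 7.30 × 10^5 GeV².
Result: 7.30 × 10^5 × 2.433 × 10^14 = 1.776 × 10^20 W.

1.776 × 10^20 W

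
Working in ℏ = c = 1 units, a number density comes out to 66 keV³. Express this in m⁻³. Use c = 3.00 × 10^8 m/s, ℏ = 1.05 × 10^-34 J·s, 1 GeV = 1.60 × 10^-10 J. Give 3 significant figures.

8.65 × 10^30 m⁻³

Number density is [L]⁻³ = [E]³/(ℏc)³.
1 GeV³ → 1/(ℏc)³ × (1 GeV in J)³ = 1.31 × 10^47 m⁻³.
Convert the energy scale: 66 keV³ = 6.60 × 10^-17 GeV³.
Result: 6.60 × 10^-17 × 1.31 × 10^47 = 8.65 × 10^30 m⁻³.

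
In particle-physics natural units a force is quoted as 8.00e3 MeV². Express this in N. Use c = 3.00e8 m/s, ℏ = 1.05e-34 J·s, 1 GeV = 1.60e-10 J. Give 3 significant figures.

Force is [E]/[L] = [E]²/(ℏc); restore (ℏc)⁻¹.
1 GeV² → 1/(ℏc) × (1 GeV in J)² = 8.13e5 N.
Convert the energy scale: 8.00e3 MeV² = 8.00e-3 GeV².
Result: 8.00e-3 × 8.13e5 = 6.50e3 N.

6.50e3 N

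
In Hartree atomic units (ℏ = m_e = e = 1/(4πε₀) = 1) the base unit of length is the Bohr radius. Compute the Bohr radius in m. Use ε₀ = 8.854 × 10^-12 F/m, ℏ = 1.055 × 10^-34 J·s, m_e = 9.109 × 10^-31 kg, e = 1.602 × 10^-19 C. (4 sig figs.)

a₀ = 4πε₀ℏ²/(m_e e²)
  = 1.238 × 10^-78 / 2.338 × 10^-68
  = 5.297 × 10^-11 m

5.297 × 10^-11 m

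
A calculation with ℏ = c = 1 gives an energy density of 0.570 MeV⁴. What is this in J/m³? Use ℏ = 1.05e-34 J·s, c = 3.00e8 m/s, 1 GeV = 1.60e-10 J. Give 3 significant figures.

[E]/[L]³ = [E]⁴/(ℏc)³; restore (ℏc)⁻³.
1 GeV⁴ → 1/(ℏc)³ × (1 GeV in J)⁴ = 2.10e37 J/m³.
Convert the energy scale: 0.570 MeV⁴ = 5.70e-13 GeV⁴.
Result: 5.70e-13 × 2.10e37 = 1.20e25 J/m³.

1.20e25 J/m³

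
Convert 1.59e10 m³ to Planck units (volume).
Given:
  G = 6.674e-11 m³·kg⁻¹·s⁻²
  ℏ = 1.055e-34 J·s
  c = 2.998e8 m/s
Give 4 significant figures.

3.764e114

Planck volume: V_P = (ℏG/c³)^(3/2) = 4.224e-105 m³.
1.59e10 / 4.224e-105 = 3.764e114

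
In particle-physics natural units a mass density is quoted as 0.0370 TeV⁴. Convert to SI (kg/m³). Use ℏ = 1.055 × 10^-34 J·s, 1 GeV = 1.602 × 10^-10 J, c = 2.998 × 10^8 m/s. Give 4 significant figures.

Mass density is [E]/(c²[L]³) = [E]⁴/(ℏ³c⁵).
1 GeV⁴ → 1/(ℏ³c⁵) × (1 GeV in J)⁴ = 2.316 × 10^20 kg/m³.
Convert the energy scale: 0.0370 TeV⁴ = 3.70 × 10^10 GeV⁴.
Result: 3.70 × 10^10 × 2.316 × 10^20 = 8.569 × 10^30 kg/m³.

8.569 × 10^30 kg/m³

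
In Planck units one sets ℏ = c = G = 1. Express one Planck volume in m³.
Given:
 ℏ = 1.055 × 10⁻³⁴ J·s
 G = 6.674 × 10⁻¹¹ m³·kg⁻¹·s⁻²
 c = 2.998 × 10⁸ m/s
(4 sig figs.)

4.224 × 10⁻¹⁰⁵ m³

V_P = (ℏG/c³)^(3/2)
  = √(1.784 × 10⁻²⁰⁹)
  = 4.224 × 10⁻¹⁰⁵ m³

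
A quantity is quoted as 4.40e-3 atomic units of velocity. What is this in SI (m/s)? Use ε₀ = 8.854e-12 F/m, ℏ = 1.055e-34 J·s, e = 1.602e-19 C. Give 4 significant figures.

One atomic unit of velocity: v_au = e²/(4πε₀ℏ) = 2.186e6 m/s.
4.40e-3 × 2.186e6 m/s = 9.620e3 m/s

9.620e3 m/s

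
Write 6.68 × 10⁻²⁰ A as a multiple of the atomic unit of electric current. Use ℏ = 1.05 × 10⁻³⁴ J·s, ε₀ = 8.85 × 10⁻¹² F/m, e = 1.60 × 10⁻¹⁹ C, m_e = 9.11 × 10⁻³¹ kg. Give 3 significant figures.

1.00 × 10⁻¹⁷

atomic unit of electric current: I_au = e E_h/ℏ = m_e e⁵/((4πε₀)²ℏ³) = 6.67 × 10⁻³ A.
6.68 × 10⁻²⁰ / 6.67 × 10⁻³ = 1.00 × 10⁻¹⁷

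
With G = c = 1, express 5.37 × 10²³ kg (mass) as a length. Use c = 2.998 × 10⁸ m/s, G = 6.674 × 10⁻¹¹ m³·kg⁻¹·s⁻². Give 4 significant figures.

In G = c = 1 units mass has dimensions of length; the conversion factor is G/c².
5.37 × 10²³ kg × (G/c²) = 3.987 × 10⁻⁴ m

3.987 × 10⁻⁴ m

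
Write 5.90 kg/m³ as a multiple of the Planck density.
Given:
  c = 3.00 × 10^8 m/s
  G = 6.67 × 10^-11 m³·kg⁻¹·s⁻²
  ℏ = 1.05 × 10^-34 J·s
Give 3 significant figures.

1.13 × 10^-96

Planck density: ρ_P = c⁵/(ℏG²) = 5.20 × 10^96 kg/m³.
5.90 / 5.20 × 10^96 = 1.13 × 10^-96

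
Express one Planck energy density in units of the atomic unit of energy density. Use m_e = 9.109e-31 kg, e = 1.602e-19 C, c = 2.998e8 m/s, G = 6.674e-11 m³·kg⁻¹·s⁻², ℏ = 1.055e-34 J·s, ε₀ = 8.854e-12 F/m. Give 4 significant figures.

Planck energy density: u_P = c⁷/(ℏG²) = 4.632e113 J/m³
atomic unit of energy density: u_au = E_h/a₀³ = m_e⁴e¹⁰/((4πε₀)⁵ℏ⁸) = 2.929e13 J/m³
ratio = 4.632e113 / 2.929e13 = 1.581e100

1.581e100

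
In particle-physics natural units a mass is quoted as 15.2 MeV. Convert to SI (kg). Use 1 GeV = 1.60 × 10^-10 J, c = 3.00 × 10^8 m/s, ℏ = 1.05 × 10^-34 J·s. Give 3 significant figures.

Mass is [E]/c²; divide by c².
1 GeV → 1/c² × (1 GeV in J) = 1.78 × 10^-27 kg.
Convert the energy scale: 15.2 MeV = 0.0152 GeV.
Result: 0.0152 × 1.78 × 10^-27 = 2.70 × 10^-29 kg.

2.70 × 10^-29 kg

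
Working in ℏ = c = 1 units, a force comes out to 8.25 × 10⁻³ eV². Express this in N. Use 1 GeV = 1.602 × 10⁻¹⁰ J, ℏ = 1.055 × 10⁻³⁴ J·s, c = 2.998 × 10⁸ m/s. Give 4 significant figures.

6.694 × 10⁻¹⁵ N

Force is [E]/[L] = [E]²/(ℏc); restore (ℏc)⁻¹.
1 GeV² → 1/(ℏc) × (1 GeV in J)² = 8.114 × 10⁵ N.
Convert the energy scale: 8.25 × 10⁻³ eV² = 8.25 × 10⁻²¹ GeV².
Result: 8.25 × 10⁻²¹ × 8.114 × 10⁵ = 6.694 × 10⁻¹⁵ N.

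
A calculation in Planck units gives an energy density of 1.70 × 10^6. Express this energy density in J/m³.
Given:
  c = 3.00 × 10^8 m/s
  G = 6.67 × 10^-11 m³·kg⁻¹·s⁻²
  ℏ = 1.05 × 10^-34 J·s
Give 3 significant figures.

One Planck energy density: u_P = c⁷/(ℏG²) = 4.68 × 10^113 J/m³.
1.70 × 10^6 × 4.68 × 10^113 J/m³ = 7.96 × 10^119 J/m³

7.96 × 10^119 J/m³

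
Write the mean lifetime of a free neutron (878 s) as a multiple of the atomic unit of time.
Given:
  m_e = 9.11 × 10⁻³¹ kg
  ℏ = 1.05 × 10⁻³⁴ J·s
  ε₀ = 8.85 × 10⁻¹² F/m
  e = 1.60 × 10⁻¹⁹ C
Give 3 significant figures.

3.66 × 10¹⁹

atomic unit of time: τ_au = (4πε₀)²ℏ³/(m_e e⁴) = 2.40 × 10⁻¹⁷ s.
878 / 2.40 × 10⁻¹⁷ = 3.66 × 10¹⁹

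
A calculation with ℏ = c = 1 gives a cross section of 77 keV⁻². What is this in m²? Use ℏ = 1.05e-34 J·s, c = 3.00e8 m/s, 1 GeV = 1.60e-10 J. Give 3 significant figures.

2.98e-18 m²

Area is [L]² = [E]⁻²·(ℏc)²; restore (ℏc)².
1 GeV⁻² → (ℏc)² × (1 GeV in J)⁻² = 3.88e-32 m².
Convert the energy scale: 77 keV⁻² = 7.70e13 GeV⁻².
Result: 7.70e13 × 3.88e-32 = 2.98e-18 m².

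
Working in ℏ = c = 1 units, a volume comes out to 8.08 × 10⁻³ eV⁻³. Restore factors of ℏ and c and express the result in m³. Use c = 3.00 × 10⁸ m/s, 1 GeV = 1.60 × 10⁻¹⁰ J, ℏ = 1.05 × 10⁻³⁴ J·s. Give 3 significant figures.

6.17 × 10⁻²³ m³

Volume is [L]³ = [E]⁻³·(ℏc)³.
1 GeV⁻³ → (ℏc)³ × (1 GeV in J)⁻³ = 7.63 × 10⁻⁴⁸ m³.
Convert the energy scale: 8.08 × 10⁻³ eV⁻³ = 8.08 × 10²⁴ GeV⁻³.
Result: 8.08 × 10²⁴ × 7.63 × 10⁻⁴⁸ = 6.17 × 10⁻²³ m³.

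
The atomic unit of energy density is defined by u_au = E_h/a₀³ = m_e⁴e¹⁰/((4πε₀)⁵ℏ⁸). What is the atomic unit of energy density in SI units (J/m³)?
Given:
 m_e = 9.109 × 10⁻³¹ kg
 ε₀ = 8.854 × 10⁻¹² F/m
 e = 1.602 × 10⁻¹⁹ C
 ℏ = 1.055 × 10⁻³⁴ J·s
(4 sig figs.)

u_au = E_h/a₀³ = m_e⁴e¹⁰/((4πε₀)⁵ℏ⁸)
E_h = 4.354 × 10⁻¹⁸ J
a₀ = 5.297 × 10⁻¹¹ m
E_h/a₀³ = 2.929 × 10¹³ J/m³

2.929 × 10¹³ J/m³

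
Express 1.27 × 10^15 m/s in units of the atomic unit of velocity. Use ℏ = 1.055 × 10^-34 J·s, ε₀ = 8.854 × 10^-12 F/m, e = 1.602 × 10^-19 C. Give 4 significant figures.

5.809 × 10^8

atomic unit of velocity: v_au = e²/(4πε₀ℏ) = 2.186 × 10^6 m/s.
1.27 × 10^15 / 2.186 × 10^6 = 5.809 × 10^8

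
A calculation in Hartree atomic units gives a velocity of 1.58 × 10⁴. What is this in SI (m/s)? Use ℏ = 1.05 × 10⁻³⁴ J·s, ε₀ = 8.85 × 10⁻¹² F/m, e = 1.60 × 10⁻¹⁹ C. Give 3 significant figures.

3.46 × 10¹⁰ m/s

One atomic unit of velocity: v_au = e²/(4πε₀ℏ) = 2.19 × 10⁶ m/s.
1.58 × 10⁴ × 2.19 × 10⁶ m/s = 3.46 × 10¹⁰ m/s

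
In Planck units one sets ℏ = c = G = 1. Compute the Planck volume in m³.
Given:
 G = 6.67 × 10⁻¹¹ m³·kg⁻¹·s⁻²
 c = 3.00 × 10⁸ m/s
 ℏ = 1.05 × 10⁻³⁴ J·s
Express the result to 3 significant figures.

4.18 × 10⁻¹⁰⁵ m³

V_P = (ℏG/c³)^(3/2)
  = √(1.75 × 10⁻²⁰⁹)
  = 4.18 × 10⁻¹⁰⁵ m³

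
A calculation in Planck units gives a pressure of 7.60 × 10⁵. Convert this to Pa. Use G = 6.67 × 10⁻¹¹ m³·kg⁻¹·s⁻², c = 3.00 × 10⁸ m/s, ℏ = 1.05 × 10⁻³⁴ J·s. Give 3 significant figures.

3.56 × 10¹¹⁹ Pa

One Planck pressure: p_P = c⁷/(ℏG²) = 4.68 × 10¹¹³ Pa.
7.60 × 10⁵ × 4.68 × 10¹¹³ Pa = 3.56 × 10¹¹⁹ Pa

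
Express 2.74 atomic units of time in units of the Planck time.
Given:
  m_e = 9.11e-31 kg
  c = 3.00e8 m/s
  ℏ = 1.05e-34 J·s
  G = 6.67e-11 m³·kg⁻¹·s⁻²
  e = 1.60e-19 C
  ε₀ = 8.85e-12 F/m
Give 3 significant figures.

1.22e27

atomic unit of time: τ_au = (4πε₀)²ℏ³/(m_e e⁴) = 2.40e-17 s
Planck time: t_P = √(ℏG/c⁵) = 5.37e-44 s
2.74 × 2.40e-17 / 5.37e-44 = 1.22e27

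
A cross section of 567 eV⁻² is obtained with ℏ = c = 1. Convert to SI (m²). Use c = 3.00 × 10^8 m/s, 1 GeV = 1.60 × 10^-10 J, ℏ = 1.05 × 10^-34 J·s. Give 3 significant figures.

Area is [L]² = [E]⁻²·(ℏc)²; restore (ℏc)².
1 GeV⁻² → (ℏc)² × (1 GeV in J)⁻² = 3.88 × 10^-32 m².
Convert the energy scale: 567 eV⁻² = 5.67 × 10^20 GeV⁻².
Result: 5.67 × 10^20 × 3.88 × 10^-32 = 2.20 × 10^-11 m².

2.20 × 10^-11 m²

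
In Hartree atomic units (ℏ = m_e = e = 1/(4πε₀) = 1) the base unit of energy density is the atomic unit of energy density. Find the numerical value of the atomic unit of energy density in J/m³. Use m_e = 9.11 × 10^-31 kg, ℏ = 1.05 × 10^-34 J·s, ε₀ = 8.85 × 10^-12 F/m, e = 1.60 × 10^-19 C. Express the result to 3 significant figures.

3.01 × 10^13 J/m³

u_au = E_h/a₀³ = m_e⁴e¹⁰/((4πε₀)⁵ℏ⁸)
E_h = 4.38 × 10^-18 J
a₀ = 5.26 × 10^-11 m
E_h/a₀³ = 3.01 × 10^13 J/m³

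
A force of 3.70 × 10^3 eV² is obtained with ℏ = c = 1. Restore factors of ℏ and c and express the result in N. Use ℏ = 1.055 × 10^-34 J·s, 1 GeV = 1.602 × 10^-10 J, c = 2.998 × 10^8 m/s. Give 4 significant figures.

3.002 × 10^-9 N

Force is [E]/[L] = [E]²/(ℏc); restore (ℏc)⁻¹.
1 GeV² → 1/(ℏc) × (1 GeV in J)² = 8.114 × 10^5 N.
Convert the energy scale: 3.70 × 10^3 eV² = 3.70 × 10^-15 GeV².
Result: 3.70 × 10^-15 × 8.114 × 10^5 = 3.002 × 10^-9 N.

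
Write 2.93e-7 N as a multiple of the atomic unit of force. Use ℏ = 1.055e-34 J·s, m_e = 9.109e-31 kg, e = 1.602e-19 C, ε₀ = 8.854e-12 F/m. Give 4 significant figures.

atomic unit of force: F_au = E_h/a₀ = m_e²e⁶/((4πε₀)³ℏ⁴) = 8.220e-8 N.
2.93e-7 / 8.220e-8 = 3.565

3.565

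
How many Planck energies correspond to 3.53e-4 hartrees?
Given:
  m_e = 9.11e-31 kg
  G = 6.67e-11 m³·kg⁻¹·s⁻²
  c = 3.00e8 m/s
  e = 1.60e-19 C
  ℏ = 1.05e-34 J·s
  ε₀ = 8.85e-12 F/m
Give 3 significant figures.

hartree: E_h = m_e e⁴/(4πε₀ℏ)² = 4.38e-18 J
Planck energy: E_P = √(ℏc⁵/G) = 1.96e9 J
3.53e-4 × 4.38e-18 / 1.96e9 = 7.90e-31

7.90e-31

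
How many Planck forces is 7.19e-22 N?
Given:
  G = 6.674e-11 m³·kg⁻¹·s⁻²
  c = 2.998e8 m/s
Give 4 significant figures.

5.940e-66

Planck force: F_P = c⁴/G = 1.210e44 N.
7.19e-22 / 1.210e44 = 5.940e-66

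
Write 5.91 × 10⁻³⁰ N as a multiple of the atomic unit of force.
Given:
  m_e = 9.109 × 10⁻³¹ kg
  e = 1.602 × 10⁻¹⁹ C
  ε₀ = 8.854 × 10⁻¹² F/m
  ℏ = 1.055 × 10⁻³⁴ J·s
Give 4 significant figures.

atomic unit of force: F_au = E_h/a₀ = m_e²e⁶/((4πε₀)³ℏ⁴) = 8.220 × 10⁻⁸ N.
5.91 × 10⁻³⁰ / 8.220 × 10⁻⁸ = 7.190 × 10⁻²³

7.190 × 10⁻²³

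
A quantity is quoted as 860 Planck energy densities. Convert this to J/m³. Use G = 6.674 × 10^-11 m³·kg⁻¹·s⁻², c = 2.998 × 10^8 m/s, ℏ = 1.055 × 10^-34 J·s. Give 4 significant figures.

One Planck energy density: u_P = c⁷/(ℏG²) = 4.632 × 10^113 J/m³.
860 × 4.632 × 10^113 J/m³ = 3.984 × 10^116 J/m³

3.984 × 10^116 J/m³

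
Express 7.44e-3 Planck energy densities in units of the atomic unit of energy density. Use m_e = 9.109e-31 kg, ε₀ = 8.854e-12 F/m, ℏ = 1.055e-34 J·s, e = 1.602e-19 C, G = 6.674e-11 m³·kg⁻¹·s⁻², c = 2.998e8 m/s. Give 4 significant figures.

Planck energy density: u_P = c⁷/(ℏG²) = 4.632e113 J/m³
atomic unit of energy density: u_au = E_h/a₀³ = m_e⁴e¹⁰/((4πε₀)⁵ℏ⁸) = 2.929e13 J/m³
7.44e-3 × 4.632e113 / 2.929e13 = 1.177e98

1.177e98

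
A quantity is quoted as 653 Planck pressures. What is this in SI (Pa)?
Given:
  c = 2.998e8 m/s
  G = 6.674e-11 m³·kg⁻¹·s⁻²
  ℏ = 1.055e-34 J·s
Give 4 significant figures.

3.025e116 Pa

One Planck pressure: p_P = c⁷/(ℏG²) = 4.632e113 Pa.
653 × 4.632e113 Pa = 3.025e116 Pa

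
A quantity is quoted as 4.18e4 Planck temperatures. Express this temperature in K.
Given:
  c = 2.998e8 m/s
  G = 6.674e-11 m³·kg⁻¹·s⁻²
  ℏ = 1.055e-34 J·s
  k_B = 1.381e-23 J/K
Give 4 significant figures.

One Planck temperature: T_P = √(ℏc⁵/G) / k_B = 1.417e32 K.
4.18e4 × 1.417e32 K = 5.922e36 K

5.922e36 K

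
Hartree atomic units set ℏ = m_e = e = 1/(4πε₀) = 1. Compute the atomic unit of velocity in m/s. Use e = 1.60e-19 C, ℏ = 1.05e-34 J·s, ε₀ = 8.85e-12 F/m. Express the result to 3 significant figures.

From ℏ = m_e = e = 1/(4πε₀) = 1 the velocity scale is v_au = e²/(4πε₀ℏ).
  = 2.56e-38 / 1.17e-44
  = 2.19e6 m/s

2.19e6 m/s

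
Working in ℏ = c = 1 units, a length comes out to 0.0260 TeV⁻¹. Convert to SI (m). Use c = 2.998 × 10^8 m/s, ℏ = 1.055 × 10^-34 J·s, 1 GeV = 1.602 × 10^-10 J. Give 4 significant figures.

A length is [E]⁻¹ in ℏ=c=1; restore one factor of ℏc.
1 GeV⁻¹ → ℏc × (1 GeV in J)⁻¹ = 1.974 × 10^-16 m.
Convert the energy scale: 0.0260 TeV⁻¹ = 2.60 × 10^-5 GeV⁻¹.
Result: 2.60 × 10^-5 × 1.974 × 10^-16 = 5.133 × 10^-21 m.

5.133 × 10^-21 m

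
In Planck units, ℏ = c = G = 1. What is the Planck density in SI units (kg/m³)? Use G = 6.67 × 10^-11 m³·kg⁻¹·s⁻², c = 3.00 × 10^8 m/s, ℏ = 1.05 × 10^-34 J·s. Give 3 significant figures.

5.20 × 10^96 kg/m³

Dimensional analysis gives ρ_P = c⁵/(ℏG²).
  = 2.43 × 10^42 / 4.67 × 10^-55
  = 5.20 × 10^96 kg/m³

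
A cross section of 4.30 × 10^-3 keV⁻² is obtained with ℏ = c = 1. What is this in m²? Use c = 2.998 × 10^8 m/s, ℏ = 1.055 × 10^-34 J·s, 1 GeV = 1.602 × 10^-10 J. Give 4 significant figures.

1.676 × 10^-22 m²

Area is [L]² = [E]⁻²·(ℏc)²; restore (ℏc)².
1 GeV⁻² → (ℏc)² × (1 GeV in J)⁻² = 3.898 × 10^-32 m².
Convert the energy scale: 4.30 × 10^-3 keV⁻² = 4.30 × 10^9 GeV⁻².
Result: 4.30 × 10^9 × 3.898 × 10^-32 = 1.676 × 10^-22 m².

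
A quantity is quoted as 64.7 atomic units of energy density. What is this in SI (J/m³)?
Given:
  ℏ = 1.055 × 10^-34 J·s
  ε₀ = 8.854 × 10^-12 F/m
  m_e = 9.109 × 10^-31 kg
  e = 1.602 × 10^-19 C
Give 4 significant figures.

One atomic unit of energy density: u_au = E_h/a₀³ = m_e⁴e¹⁰/((4πε₀)⁵ℏ⁸) = 2.929 × 10^13 J/m³.
64.7 × 2.929 × 10^13 J/m³ = 1.895 × 10^15 J/m³

1.895 × 10^15 J/m³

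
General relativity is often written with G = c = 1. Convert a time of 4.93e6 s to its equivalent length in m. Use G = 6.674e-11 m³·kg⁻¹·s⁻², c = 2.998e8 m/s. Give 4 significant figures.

Time → length via c.
4.93e6 s × (c) = 1.478e15 m

1.478e15 m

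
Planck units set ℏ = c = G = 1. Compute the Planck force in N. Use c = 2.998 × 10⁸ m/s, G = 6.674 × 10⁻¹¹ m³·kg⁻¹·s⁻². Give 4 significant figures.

1.210 × 10⁴⁴ N

From ℏ = c = G = 1 the force scale is F_P = c⁴/G.
  = 8.078 × 10³³ / 6.674 × 10⁻¹¹
  = 1.210 × 10⁴⁴ N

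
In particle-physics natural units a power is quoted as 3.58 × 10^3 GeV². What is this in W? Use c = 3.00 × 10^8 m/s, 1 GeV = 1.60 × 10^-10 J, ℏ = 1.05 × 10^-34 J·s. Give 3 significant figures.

8.73 × 10^17 W

Power is [E]/[T] = [E]²/ℏ.
1 GeV² → 1/ℏ × (1 GeV in J)² = 2.44 × 10^14 W.
Result: 3.58 × 10^3 × 2.44 × 10^14 = 8.73 × 10^17 W.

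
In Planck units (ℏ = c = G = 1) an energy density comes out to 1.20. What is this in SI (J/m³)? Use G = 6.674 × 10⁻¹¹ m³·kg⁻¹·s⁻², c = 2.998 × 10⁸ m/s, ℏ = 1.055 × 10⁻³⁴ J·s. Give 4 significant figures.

5.559 × 10¹¹³ J/m³

One Planck energy density: u_P = c⁷/(ℏG²) = 4.632 × 10¹¹³ J/m³.
1.20 × 4.632 × 10¹¹³ J/m³ = 5.559 × 10¹¹³ J/m³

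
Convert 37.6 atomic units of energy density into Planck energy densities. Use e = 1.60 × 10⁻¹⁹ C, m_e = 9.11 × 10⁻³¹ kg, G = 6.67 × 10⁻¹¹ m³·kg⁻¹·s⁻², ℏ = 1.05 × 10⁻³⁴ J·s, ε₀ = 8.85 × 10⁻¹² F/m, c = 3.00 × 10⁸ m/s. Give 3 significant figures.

atomic unit of energy density: u_au = E_h/a₀³ = m_e⁴e¹⁰/((4πε₀)⁵ℏ⁸) = 3.01 × 10¹³ J/m³
Planck energy density: u_P = c⁷/(ℏG²) = 4.68 × 10¹¹³ J/m³
37.6 × 3.01 × 10¹³ / 4.68 × 10¹¹³ = 2.42 × 10⁻⁹⁹

2.42 × 10⁻⁹⁹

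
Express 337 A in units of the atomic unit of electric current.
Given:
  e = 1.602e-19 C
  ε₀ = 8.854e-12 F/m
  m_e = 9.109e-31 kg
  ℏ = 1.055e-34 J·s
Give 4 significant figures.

5.097e4

atomic unit of electric current: I_au = e E_h/ℏ = m_e e⁵/((4πε₀)²ℏ³) = 6.612e-3 A.
337 / 6.612e-3 = 5.097e4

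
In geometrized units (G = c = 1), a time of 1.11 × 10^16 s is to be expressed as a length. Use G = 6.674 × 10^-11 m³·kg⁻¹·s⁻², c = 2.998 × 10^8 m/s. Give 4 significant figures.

3.328 × 10^24 m

Time → length via c.
1.11 × 10^16 s × (c) = 3.328 × 10^24 m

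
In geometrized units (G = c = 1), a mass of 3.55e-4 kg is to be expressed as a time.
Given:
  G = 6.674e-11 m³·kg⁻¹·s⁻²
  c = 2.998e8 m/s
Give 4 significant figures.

Mass → time via G/c³.
3.55e-4 kg × (G/c³) = 8.793e-40 s

8.793e-40 s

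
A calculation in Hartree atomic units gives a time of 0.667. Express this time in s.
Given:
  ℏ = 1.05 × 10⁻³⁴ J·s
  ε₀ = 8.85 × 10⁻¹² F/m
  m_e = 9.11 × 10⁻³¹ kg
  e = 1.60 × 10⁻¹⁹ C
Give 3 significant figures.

One atomic unit of time: τ_au = (4πε₀)²ℏ³/(m_e e⁴) = 2.40 × 10⁻¹⁷ s.
0.667 × 2.40 × 10⁻¹⁷ s = 1.60 × 10⁻¹⁷ s

1.60 × 10⁻¹⁷ s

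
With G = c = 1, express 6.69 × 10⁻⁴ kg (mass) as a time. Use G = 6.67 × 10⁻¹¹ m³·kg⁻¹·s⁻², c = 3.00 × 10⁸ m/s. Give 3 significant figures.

1.65 × 10⁻³⁹ s

Mass → time via G/c³.
6.69 × 10⁻⁴ kg × (G/c³) = 1.65 × 10⁻³⁹ s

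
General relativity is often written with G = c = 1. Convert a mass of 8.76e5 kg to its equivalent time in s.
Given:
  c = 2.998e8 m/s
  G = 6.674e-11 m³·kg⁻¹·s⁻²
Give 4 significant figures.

Mass → time via G/c³.
8.76e5 kg × (G/c³) = 2.170e-30 s

2.170e-30 s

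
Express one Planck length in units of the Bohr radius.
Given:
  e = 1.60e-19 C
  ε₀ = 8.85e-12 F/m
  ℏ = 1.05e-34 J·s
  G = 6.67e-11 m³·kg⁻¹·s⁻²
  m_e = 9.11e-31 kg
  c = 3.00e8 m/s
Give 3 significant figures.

Planck length: ℓ_P = √(ℏG/c³) = 1.61e-35 m
Bohr radius: a₀ = 4πε₀ℏ²/(m_e e²) = 5.26e-11 m
ratio = 1.61e-35 / 5.26e-11 = 3.06e-25

3.06e-25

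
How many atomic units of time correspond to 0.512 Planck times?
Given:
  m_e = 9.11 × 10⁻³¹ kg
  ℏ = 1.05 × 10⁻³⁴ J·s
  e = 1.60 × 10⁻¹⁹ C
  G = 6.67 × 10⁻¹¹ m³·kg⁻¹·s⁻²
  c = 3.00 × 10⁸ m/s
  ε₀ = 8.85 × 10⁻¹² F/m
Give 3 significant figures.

Planck time: t_P = √(ℏG/c⁵) = 5.37 × 10⁻⁴⁴ s
atomic unit of time: τ_au = (4πε₀)²ℏ³/(m_e e⁴) = 2.40 × 10⁻¹⁷ s
0.512 × 5.37 × 10⁻⁴⁴ / 2.40 × 10⁻¹⁷ = 1.15 × 10⁻²⁷

1.15 × 10⁻²⁷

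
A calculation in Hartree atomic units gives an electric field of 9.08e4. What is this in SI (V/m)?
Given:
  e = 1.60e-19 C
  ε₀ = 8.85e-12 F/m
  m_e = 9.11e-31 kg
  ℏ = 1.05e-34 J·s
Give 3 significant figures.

4.73e16 V/m

One atomic unit of electric field: E_au = E_h/(e a₀) = m_e²e⁵/((4πε₀)³ℏ⁴) = 5.20e11 V/m.
9.08e4 × 5.20e11 V/m = 4.73e16 V/m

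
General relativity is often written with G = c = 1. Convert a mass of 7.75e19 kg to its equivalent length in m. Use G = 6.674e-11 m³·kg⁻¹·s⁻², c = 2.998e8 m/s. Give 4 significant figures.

In G = c = 1 units mass has dimensions of length; the conversion factor is G/c².
7.75e19 kg × (G/c²) = 5.755e-8 m

5.755e-8 m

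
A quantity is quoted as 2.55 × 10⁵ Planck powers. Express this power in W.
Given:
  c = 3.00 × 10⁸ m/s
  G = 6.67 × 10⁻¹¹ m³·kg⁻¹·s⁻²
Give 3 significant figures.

One Planck power: P_P = c⁵/G = 3.64 × 10⁵² W.
2.55 × 10⁵ × 3.64 × 10⁵² W = 9.29 × 10⁵⁷ W

9.29 × 10⁵⁷ W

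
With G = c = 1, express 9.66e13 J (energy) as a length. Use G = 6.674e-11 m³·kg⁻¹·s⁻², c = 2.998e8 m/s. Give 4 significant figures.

Energy → length via G/c⁴.
9.66e13 J × (G/c⁴) = 7.981e-31 m

7.981e-31 m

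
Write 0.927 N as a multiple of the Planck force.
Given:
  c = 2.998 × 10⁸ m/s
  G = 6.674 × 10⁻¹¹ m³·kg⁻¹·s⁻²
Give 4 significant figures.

7.658 × 10⁻⁴⁵

Planck force: F_P = c⁴/G = 1.210 × 10⁴⁴ N.
0.927 / 1.210 × 10⁴⁴ = 7.658 × 10⁻⁴⁵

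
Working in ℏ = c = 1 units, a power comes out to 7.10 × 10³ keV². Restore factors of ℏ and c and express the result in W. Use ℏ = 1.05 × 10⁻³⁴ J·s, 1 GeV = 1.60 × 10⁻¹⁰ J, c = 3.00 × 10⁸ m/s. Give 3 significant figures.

Power is [E]/[T] = [E]²/ℏ.
1 GeV² → 1/ℏ × (1 GeV in J)² = 2.44 × 10¹⁴ W.
Convert the energy scale: 7.10 × 10³ keV² = 7.10 × 10⁻⁹ GeV².
Result: 7.10 × 10⁻⁹ × 2.44 × 10¹⁴ = 1.73 × 10⁶ W.

1.73 × 10⁶ W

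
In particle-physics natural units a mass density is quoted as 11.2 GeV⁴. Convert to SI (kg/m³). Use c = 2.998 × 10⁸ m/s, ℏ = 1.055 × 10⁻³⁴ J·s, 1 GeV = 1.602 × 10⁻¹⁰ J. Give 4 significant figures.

Mass density is [E]/(c²[L]³) = [E]⁴/(ℏ³c⁵).
1 GeV⁴ → 1/(ℏ³c⁵) × (1 GeV in J)⁴ = 2.316 × 10²⁰ kg/m³.
Result: 11.2 × 2.316 × 10²⁰ = 2.594 × 10²¹ kg/m³.

2.594 × 10²¹ kg/m³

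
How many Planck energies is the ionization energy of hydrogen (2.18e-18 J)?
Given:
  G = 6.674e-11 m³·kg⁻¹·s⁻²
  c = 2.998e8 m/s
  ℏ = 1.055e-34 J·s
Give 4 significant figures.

Planck energy: E_P = √(ℏc⁵/G) = 1.957e9 J.
2.18e-18 / 1.957e9 = 1.114e-27

1.114e-27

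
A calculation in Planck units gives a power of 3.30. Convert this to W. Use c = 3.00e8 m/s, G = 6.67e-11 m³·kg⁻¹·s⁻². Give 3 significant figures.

1.20e53 W

One Planck power: P_P = c⁵/G = 3.64e52 W.
3.30 × 3.64e52 W = 1.20e53 W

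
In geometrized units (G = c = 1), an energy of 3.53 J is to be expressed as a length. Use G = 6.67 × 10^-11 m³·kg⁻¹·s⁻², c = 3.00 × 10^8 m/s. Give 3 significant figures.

2.91 × 10^-44 m

Energy → length via G/c⁴.
3.53 J × (G/c⁴) = 2.91 × 10^-44 m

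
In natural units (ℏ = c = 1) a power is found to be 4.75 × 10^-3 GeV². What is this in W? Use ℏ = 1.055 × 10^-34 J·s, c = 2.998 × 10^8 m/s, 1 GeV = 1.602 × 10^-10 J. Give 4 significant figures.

Power is [E]/[T] = [E]²/ℏ.
1 GeV² → 1/ℏ × (1 GeV in J)² = 2.433 × 10^14 W.
Result: 4.75 × 10^-3 × 2.433 × 10^14 = 1.155 × 10^12 W.

1.155 × 10^12 W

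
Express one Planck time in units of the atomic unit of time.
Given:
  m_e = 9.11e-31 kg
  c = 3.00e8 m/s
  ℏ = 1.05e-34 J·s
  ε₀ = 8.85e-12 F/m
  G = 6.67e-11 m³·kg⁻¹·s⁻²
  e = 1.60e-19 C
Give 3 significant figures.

Planck time: t_P = √(ℏG/c⁵) = 5.37e-44 s
atomic unit of time: τ_au = (4πε₀)²ℏ³/(m_e e⁴) = 2.40e-17 s
ratio = 5.37e-44 / 2.40e-17 = 2.24e-27

2.24e-27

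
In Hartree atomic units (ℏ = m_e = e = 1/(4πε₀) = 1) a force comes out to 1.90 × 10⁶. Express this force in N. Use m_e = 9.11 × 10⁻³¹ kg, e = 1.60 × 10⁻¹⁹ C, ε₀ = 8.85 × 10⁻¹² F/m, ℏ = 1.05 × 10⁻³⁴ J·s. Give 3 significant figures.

One atomic unit of force: F_au = E_h/a₀ = m_e²e⁶/((4πε₀)³ℏ⁴) = 8.33 × 10⁻⁸ N.
1.90 × 10⁶ × 8.33 × 10⁻⁸ N = 0.158 N

0.158 N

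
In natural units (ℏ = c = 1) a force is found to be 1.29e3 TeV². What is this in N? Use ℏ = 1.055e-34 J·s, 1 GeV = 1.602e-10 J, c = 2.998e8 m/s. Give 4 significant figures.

1.047e15 N

Force is [E]/[L] = [E]²/(ℏc); restore (ℏc)⁻¹.
1 GeV² → 1/(ℏc) × (1 GeV in J)² = 8.114e5 N.
Convert the energy scale: 1.29e3 TeV² = 1.29e9 GeV².
Result: 1.29e9 × 8.114e5 = 1.047e15 N.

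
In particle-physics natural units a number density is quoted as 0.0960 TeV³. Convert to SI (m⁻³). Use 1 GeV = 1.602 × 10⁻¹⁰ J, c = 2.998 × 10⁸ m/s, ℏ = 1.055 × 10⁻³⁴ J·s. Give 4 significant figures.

1.247 × 10⁵⁵ m⁻³

Number density is [L]⁻³ = [E]³/(ℏc)³.
1 GeV³ → 1/(ℏc)³ × (1 GeV in J)³ = 1.299 × 10⁴⁷ m⁻³.
Convert the energy scale: 0.0960 TeV³ = 9.60 × 10⁷ GeV³.
Result: 9.60 × 10⁷ × 1.299 × 10⁴⁷ = 1.247 × 10⁵⁵ m⁻³.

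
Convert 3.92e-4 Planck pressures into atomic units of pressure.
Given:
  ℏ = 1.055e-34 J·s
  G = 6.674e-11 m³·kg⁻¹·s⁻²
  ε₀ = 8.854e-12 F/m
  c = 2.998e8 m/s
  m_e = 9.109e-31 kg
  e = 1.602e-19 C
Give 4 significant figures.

6.199e96

Planck pressure: p_P = c⁷/(ℏG²) = 4.632e113 Pa
atomic unit of pressure: P_au = E_h/a₀³ = m_e⁴e¹⁰/((4πε₀)⁵ℏ⁸) = 2.929e13 Pa
3.92e-4 × 4.632e113 / 2.929e13 = 6.199e96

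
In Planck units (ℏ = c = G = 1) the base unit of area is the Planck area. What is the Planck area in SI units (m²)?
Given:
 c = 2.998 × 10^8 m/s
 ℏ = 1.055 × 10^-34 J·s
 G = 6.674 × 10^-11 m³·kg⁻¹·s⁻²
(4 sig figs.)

2.613 × 10^-70 m²

A_P = ℏG/c³
  = 7.041 × 10^-45 / 2.695 × 10^25
  = 2.613 × 10^-70 m²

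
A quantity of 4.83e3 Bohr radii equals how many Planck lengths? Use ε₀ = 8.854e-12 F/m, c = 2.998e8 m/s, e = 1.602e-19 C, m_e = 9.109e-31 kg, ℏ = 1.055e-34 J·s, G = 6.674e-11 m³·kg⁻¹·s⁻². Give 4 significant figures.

1.583e28

Bohr radius: a₀ = 4πε₀ℏ²/(m_e e²) = 5.297e-11 m
Planck length: ℓ_P = √(ℏG/c³) = 1.616e-35 m
4.83e3 × 5.297e-11 / 1.616e-35 = 1.583e28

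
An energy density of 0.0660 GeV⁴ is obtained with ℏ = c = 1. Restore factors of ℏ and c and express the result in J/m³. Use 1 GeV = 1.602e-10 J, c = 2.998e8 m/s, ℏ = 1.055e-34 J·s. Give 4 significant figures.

[E]/[L]³ = [E]⁴/(ℏc)³; restore (ℏc)⁻³.
1 GeV⁴ → 1/(ℏc)³ × (1 GeV in J)⁴ = 2.082e37 J/m³.
Result: 0.0660 × 2.082e37 = 1.374e36 J/m³.

1.374e36 J/m³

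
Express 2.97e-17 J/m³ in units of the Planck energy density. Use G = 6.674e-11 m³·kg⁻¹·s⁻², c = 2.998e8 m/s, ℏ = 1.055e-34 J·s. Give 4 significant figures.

6.412e-131

Planck energy density: u_P = c⁷/(ℏG²) = 4.632e113 J/m³.
2.97e-17 / 4.632e113 = 6.412e-131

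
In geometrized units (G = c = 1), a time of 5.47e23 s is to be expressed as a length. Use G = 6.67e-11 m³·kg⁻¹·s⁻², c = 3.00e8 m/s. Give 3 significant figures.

1.64e32 m

Time → length via c.
5.47e23 s × (c) = 1.64e32 m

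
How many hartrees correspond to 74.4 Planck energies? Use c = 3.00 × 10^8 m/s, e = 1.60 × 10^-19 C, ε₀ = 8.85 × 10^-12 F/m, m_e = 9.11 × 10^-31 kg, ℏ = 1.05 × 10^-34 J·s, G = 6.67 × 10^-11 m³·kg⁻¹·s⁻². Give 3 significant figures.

3.32 × 10^28

Planck energy: E_P = √(ℏc⁵/G) = 1.96 × 10^9 J
hartree: E_h = m_e e⁴/(4πε₀ℏ)² = 4.38 × 10^-18 J
74.4 × 1.96 × 10^9 / 4.38 × 10^-18 = 3.32 × 10^28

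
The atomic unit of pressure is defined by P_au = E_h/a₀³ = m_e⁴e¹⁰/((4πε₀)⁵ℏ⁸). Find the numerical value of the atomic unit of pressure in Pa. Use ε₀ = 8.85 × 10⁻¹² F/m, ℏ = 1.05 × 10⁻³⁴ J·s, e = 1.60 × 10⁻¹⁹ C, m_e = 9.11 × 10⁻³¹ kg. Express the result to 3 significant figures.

3.01 × 10¹³ Pa

P_au = E_h/a₀³ = m_e⁴e¹⁰/((4πε₀)⁵ℏ⁸)
E_h = 4.38 × 10⁻¹⁸ J
a₀ = 5.26 × 10⁻¹¹ m
E_h/a₀³ = 3.01 × 10¹³ Pa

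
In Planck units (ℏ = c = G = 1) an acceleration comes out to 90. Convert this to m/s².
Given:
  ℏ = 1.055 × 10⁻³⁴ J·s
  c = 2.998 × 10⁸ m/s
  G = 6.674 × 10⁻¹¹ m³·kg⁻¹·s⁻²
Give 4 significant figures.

One Planck acceleration: a_P = √(c⁷/(ℏG)) = 5.560 × 10⁵¹ m/s².
90 × 5.560 × 10⁵¹ m/s² = 5.004 × 10⁵³ m/s²

5.004 × 10⁵³ m/s²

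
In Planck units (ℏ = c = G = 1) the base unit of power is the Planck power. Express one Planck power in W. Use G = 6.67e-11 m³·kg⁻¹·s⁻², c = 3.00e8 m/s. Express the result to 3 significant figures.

P_P = c⁵/G
  = 2.43e42 / 6.67e-11
  = 3.64e52 W

3.64e52 W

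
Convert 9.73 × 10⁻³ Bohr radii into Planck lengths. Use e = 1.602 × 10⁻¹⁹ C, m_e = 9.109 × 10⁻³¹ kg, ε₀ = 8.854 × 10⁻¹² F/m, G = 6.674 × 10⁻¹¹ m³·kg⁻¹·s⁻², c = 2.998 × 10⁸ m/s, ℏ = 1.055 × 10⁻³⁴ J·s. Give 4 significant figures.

Bohr radius: a₀ = 4πε₀ℏ²/(m_e e²) = 5.297 × 10⁻¹¹ m
Planck length: ℓ_P = √(ℏG/c³) = 1.616 × 10⁻³⁵ m
9.73 × 10⁻³ × 5.297 × 10⁻¹¹ / 1.616 × 10⁻³⁵ = 3.189 × 10²²

3.189 × 10²²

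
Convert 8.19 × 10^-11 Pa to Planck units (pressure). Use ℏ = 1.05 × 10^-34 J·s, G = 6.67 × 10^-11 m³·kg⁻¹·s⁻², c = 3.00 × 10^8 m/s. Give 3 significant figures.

1.75 × 10^-124

Planck pressure: p_P = c⁷/(ℏG²) = 4.68 × 10^113 Pa.
8.19 × 10^-11 / 4.68 × 10^113 = 1.75 × 10^-124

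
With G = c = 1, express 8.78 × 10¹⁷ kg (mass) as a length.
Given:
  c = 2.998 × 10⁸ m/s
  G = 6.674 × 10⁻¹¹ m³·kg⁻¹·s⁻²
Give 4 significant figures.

6.520 × 10⁻¹⁰ m

In G = c = 1 units mass has dimensions of length; the conversion factor is G/c².
8.78 × 10¹⁷ kg × (G/c²) = 6.520 × 10⁻¹⁰ m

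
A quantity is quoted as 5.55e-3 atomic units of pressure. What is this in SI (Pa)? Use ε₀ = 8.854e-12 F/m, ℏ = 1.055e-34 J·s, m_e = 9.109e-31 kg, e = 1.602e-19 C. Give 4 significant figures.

One atomic unit of pressure: P_au = E_h/a₀³ = m_e⁴e¹⁰/((4πε₀)⁵ℏ⁸) = 2.929e13 Pa.
5.55e-3 × 2.929e13 Pa = 1.626e11 Pa

1.626e11 Pa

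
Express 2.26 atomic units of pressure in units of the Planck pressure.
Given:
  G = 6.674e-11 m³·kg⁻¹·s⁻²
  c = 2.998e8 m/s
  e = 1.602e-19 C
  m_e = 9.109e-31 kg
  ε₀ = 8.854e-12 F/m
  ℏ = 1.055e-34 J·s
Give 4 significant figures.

atomic unit of pressure: P_au = E_h/a₀³ = m_e⁴e¹⁰/((4πε₀)⁵ℏ⁸) = 2.929e13 Pa
Planck pressure: p_P = c⁷/(ℏG²) = 4.632e113 Pa
2.26 × 2.929e13 / 4.632e113 = 1.429e-100

1.429e-100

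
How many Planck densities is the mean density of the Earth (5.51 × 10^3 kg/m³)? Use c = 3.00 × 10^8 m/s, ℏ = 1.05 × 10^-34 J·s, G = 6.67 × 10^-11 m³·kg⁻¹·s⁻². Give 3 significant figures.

1.06 × 10^-93

Planck density: ρ_P = c⁵/(ℏG²) = 5.20 × 10^96 kg/m³.
5.51 × 10^3 / 5.20 × 10^96 = 1.06 × 10^-93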